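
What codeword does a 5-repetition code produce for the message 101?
Repeat each bit 5× and concatenate:
1→11111  0→00000  1→11111
Codeword = 111110000011111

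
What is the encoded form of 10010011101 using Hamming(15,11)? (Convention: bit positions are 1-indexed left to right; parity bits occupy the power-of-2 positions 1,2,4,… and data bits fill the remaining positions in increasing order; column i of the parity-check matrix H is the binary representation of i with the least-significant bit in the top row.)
Codeword c = d · G (mod 2), d = 10010011101:
  c[0] = d·G[:,0] = (10010011101)·(11011010101) mod 2 = 1+0+0+1+0+0+1+0+1+0+1 mod 2 = 1
  c[1] = d·G[:,1] = (10010011101)·(10110110011) mod 2 = 1+0+0+1+0+0+1+0+0+0+1 mod 2 = 0
  c[2] = d·G[:,2] = (10010011101)·(10000000000) mod 2 = 1+0+0+0+0+0+0+0+0+0+0 mod 2 = 1
  c[3] = d·G[:,3] = (10010011101)·(01110001111) mod 2 = 0+0+0+1+0+0+0+1+1+0+1 mod 2 = 0
  c[4] = d·G[:,4] = (10010011101)·(01000000000) mod 2 = 0+0+0+0+0+0+0+0+0+0+0 mod 2 = 0
  c[5] = d·G[:,5] = (10010011101)·(00100000000) mod 2 = 0+0+0+0+0+0+0+0+0+0+0 mod 2 = 0
  c[6] = d·G[:,6] = (10010011101)·(00010000000) mod 2 = 0+0+0+1+0+0+0+0+0+0+0 mod 2 = 1
  c[7] = d·G[:,7] = (10010011101)·(00001111111) mod 2 = 0+0+0+0+0+0+1+1+1+0+1 mod 2 = 0
  c[8] = d·G[:,8] = (10010011101)·(00001000000) mod 2 = 0+0+0+0+0+0+0+0+0+0+0 mod 2 = 0
  c[9] = d·G[:,9] = (10010011101)·(00000100000) mod 2 = 0+0+0+0+0+0+0+0+0+0+0 mod 2 = 0
  c[10] = d·G[:,10] = (10010011101)·(00000010000) mod 2 = 0+0+0+0+0+0+1+0+0+0+0 mod 2 = 1
  c[11] = d·G[:,11] = (10010011101)·(00000001000) mod 2 = 0+0+0+0+0+0+0+1+0+0+0 mod 2 = 1
  c[12] = d·G[:,12] = (10010011101)·(00000000100) mod 2 = 0+0+0+0+0+0+0+0+1+0+0 mod 2 = 1
  c[13] = d·G[:,13] = (10010011101)·(00000000010) mod 2 = 0+0+0+0+0+0+0+0+0+0+0 mod 2 = 0
  c[14] = d·G[:,14] = (10010011101)·(00000000001) mod 2 = 0+0+0+0+0+0+0+0+0+0+1 mod 2 = 1
Codeword = 101000100011101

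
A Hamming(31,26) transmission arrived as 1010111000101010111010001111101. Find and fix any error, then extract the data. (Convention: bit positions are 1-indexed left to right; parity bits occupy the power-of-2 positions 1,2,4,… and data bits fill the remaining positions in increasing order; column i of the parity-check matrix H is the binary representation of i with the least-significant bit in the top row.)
Syndrome s = H · r^T (mod 2), r = 1010111000101010111010001111101:
  s[0] = (1010101010101010101010101010101)·(1010111000101010111010001111101) mod 2 = 1+0+1+0+1+0+1+0+0+0+1+0+1+0+1+0+1+0+1+0+1+0+0+0+1+0+1+0+1+0+1 mod 2 = 0
  s[1] = (0110011001100110011001100110011)·(1010111000101010111010001111101) mod 2 = 0+0+1+0+0+1+1+0+0+0+1+0+0+0+1+0+0+1+1+0+0+0+0+0+0+1+1+0+0+0+1 mod 2 = 0
  s[2] = (0001111000011110000111100001111)·(1010111000101010111010001111101) mod 2 = 0+0+0+0+1+1+1+0+0+0+0+0+1+0+1+0+0+0+0+0+1+0+0+0+0+0+0+1+1+0+1 mod 2 = 1
  s[3] = (0000000111111110000000011111111)·(1010111000101010111010001111101) mod 2 = 0+0+0+0+0+0+0+0+0+0+1+0+1+0+1+0+0+0+0+0+0+0+0+0+1+1+1+1+1+0+1 mod 2 = 1
  s[4] = (0000000000000001111111111111111)·(1010111000101010111010001111101) mod 2 = 0+0+0+0+0+0+0+0+0+0+0+0+0+0+0+0+1+1+1+0+1+0+0+0+1+1+1+1+1+0+1 mod 2 = 0
Syndrome = 00110
Column 12 of H equals this syndrome → error at bit 12 (1-indexed).
Flip bit 12: 1010111000101010111010001111101 → 1010111000111010111010001111101
Extract data bits at positions {3,5,6,7,9,10,11,12,13,14,15,17,18,19,20,21,22,23,24,25,26,27,28,29,30,31}: 11110011101111010001111101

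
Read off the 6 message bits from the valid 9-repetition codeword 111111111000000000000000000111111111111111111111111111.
Split into 9-bit blocks: 111111111 000000000 000000000 111111111 111111111 111111111
Data = 100111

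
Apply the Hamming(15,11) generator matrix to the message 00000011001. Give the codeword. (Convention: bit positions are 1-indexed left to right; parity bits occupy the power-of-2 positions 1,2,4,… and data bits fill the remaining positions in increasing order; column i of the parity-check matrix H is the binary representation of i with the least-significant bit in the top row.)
Codeword c = d · G (mod 2), d = 00000011001:
  c[0] = d·G[:,0] = (00000011001)·(11011010101) mod 2 = 0+0+0+0+0+0+1+0+0+0+1 mod 2 = 0
  c[1] = d·G[:,1] = (00000011001)·(10110110011) mod 2 = 0+0+0+0+0+0+1+0+0+0+1 mod 2 = 0
  c[2] = d·G[:,2] = (00000011001)·(10000000000) mod 2 = 0+0+0+0+0+0+0+0+0+0+0 mod 2 = 0
  c[3] = d·G[:,3] = (00000011001)·(01110001111) mod 2 = 0+0+0+0+0+0+0+1+0+0+1 mod 2 = 0
  c[4] = d·G[:,4] = (00000011001)·(01000000000) mod 2 = 0+0+0+0+0+0+0+0+0+0+0 mod 2 = 0
  c[5] = d·G[:,5] = (00000011001)·(00100000000) mod 2 = 0+0+0+0+0+0+0+0+0+0+0 mod 2 = 0
  c[6] = d·G[:,6] = (00000011001)·(00010000000) mod 2 = 0+0+0+0+0+0+0+0+0+0+0 mod 2 = 0
  c[7] = d·G[:,7] = (00000011001)·(00001111111) mod 2 = 0+0+0+0+0+0+1+1+0+0+1 mod 2 = 1
  c[8] = d·G[:,8] = (00000011001)·(00001000000) mod 2 = 0+0+0+0+0+0+0+0+0+0+0 mod 2 = 0
  c[9] = d·G[:,9] = (00000011001)·(00000100000) mod 2 = 0+0+0+0+0+0+0+0+0+0+0 mod 2 = 0
  c[10] = d·G[:,10] = (00000011001)·(00000010000) mod 2 = 0+0+0+0+0+0+1+0+0+0+0 mod 2 = 1
  c[11] = d·G[:,11] = (00000011001)·(00000001000) mod 2 = 0+0+0+0+0+0+0+1+0+0+0 mod 2 = 1
  c[12] = d·G[:,12] = (00000011001)·(00000000100) mod 2 = 0+0+0+0+0+0+0+0+0+0+0 mod 2 = 0
  c[13] = d·G[:,13] = (00000011001)·(00000000010) mod 2 = 0+0+0+0+0+0+0+0+0+0+0 mod 2 = 0
  c[14] = d·G[:,14] = (00000011001)·(00000000001) mod 2 = 0+0+0+0+0+0+0+0+0+0+1 mod 2 = 1
Codeword = 000000010011001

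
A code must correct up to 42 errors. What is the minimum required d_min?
Correcting t errors requires d_min ≥ 2t + 1 = 2·42 + 1 = 85.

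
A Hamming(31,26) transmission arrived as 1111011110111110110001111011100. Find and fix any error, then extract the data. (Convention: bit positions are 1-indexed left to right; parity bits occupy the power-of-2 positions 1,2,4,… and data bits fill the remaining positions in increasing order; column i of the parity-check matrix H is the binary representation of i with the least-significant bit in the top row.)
Syndrome s = H · r^T (mod 2), r = 1111011110111110110001111011100:
  s[0] = (1010101010101010101010101010101)·(1111011110111110110001111011100) mod 2 = 1+0+1+0+0+0+1+0+1+0+1+0+1+0+1+0+1+0+0+0+0+0+1+0+1+0+1+0+1+0+0 mod 2 = 0
  s[1] = (0110011001100110011001100110011)·(1111011110111110110001111011100) mod 2 = 0+1+1+0+0+1+1+0+0+0+1+0+0+1+1+0+0+1+0+0+0+1+1+0+0+0+1+0+0+0+0 mod 2 = 1
  s[2] = (0001111000011110000111100001111)·(1111011110111110110001111011100) mod 2 = 0+0+0+1+0+1+1+0+0+0+0+1+1+1+1+0+0+0+0+0+0+1+1+0+0+0+0+1+1+0+0 mod 2 = 1
  s[3] = (0000000111111110000000011111111)·(1111011110111110110001111011100) mod 2 = 0+0+0+0+0+0+0+1+1+0+1+1+1+1+1+0+0+0+0+0+0+0+0+1+1+0+1+1+1+0+0 mod 2 = 0
  s[4] = (0000000000000001111111111111111)·(1111011110111110110001111011100) mod 2 = 0+0+0+0+0+0+0+0+0+0+0+0+0+0+0+0+1+1+0+0+0+1+1+1+1+0+1+1+1+0+0 mod 2 = 1
Syndrome = 01101
Column 22 of H equals this syndrome → error at bit 22 (1-indexed).
Flip bit 22: 1111011110111110110001111011100 → 1111011110111110110000111011100
Extract data bits at positions {3,5,6,7,9,10,11,12,13,14,15,17,18,19,20,21,22,23,24,25,26,27,28,29,30,31}: 10111011111110000111011100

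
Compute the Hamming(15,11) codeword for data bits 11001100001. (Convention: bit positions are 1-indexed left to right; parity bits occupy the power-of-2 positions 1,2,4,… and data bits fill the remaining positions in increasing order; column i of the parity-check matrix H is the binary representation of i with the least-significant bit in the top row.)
Codeword c = d · G (mod 2), d = 11001100001:
  c[0] = d·G[:,0] = (11001100001)·(11011010101) mod 2 = 1+1+0+0+1+0+0+0+0+0+1 mod 2 = 0
  c[1] = d·G[:,1] = (11001100001)·(10110110011) mod 2 = 1+0+0+0+0+1+0+0+0+0+1 mod 2 = 1
  c[2] = d·G[:,2] = (11001100001)·(10000000000) mod 2 = 1+0+0+0+0+0+0+0+0+0+0 mod 2 = 1
  c[3] = d·G[:,3] = (11001100001)·(01110001111) mod 2 = 0+1+0+0+0+0+0+0+0+0+1 mod 2 = 0
  c[4] = d·G[:,4] = (11001100001)·(01000000000) mod 2 = 0+1+0+0+0+0+0+0+0+0+0 mod 2 = 1
  c[5] = d·G[:,5] = (11001100001)·(00100000000) mod 2 = 0+0+0+0+0+0+0+0+0+0+0 mod 2 = 0
  c[6] = d·G[:,6] = (11001100001)·(00010000000) mod 2 = 0+0+0+0+0+0+0+0+0+0+0 mod 2 = 0
  c[7] = d·G[:,7] = (11001100001)·(00001111111) mod 2 = 0+0+0+0+1+1+0+0+0+0+1 mod 2 = 1
  c[8] = d·G[:,8] = (11001100001)·(00001000000) mod 2 = 0+0+0+0+1+0+0+0+0+0+0 mod 2 = 1
  c[9] = d·G[:,9] = (11001100001)·(00000100000) mod 2 = 0+0+0+0+0+1+0+0+0+0+0 mod 2 = 1
  c[10] = d·G[:,10] = (11001100001)·(00000010000) mod 2 = 0+0+0+0+0+0+0+0+0+0+0 mod 2 = 0
  c[11] = d·G[:,11] = (11001100001)·(00000001000) mod 2 = 0+0+0+0+0+0+0+0+0+0+0 mod 2 = 0
  c[12] = d·G[:,12] = (11001100001)·(00000000100) mod 2 = 0+0+0+0+0+0+0+0+0+0+0 mod 2 = 0
  c[13] = d·G[:,13] = (11001100001)·(00000000010) mod 2 = 0+0+0+0+0+0+0+0+0+0+0 mod 2 = 0
  c[14] = d·G[:,14] = (11001100001)·(00000000001) mod 2 = 0+0+0+0+0+0+0+0+0+0+1 mod 2 = 1
Codeword = 011010011100001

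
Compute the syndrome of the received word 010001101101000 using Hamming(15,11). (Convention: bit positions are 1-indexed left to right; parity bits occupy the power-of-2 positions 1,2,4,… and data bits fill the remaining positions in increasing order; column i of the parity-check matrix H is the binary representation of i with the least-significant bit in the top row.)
Syndrome s = H · r^T (mod 2), r = 010001101101000:
  s[0] = (101010101010101)·(010001101101000) mod 2 = 0+0+0+0+0+0+1+0+1+0+0+0+0+0+0 mod 2 = 0
  s[1] = (011001100110011)·(010001101101000) mod 2 = 0+1+0+0+0+1+1+0+0+1+0+0+0+0+0 mod 2 = 0
  s[2] = (000111100001111)·(010001101101000) mod 2 = 0+0+0+0+0+1+1+0+0+0+0+1+0+0+0 mod 2 = 1
  s[3] = (000000011111111)·(010001101101000) mod 2 = 0+0+0+0+0+0+0+0+1+1+0+1+0+0+0 mod 2 = 1
Syndrome = 0011
Non-zero syndrome: error at position 12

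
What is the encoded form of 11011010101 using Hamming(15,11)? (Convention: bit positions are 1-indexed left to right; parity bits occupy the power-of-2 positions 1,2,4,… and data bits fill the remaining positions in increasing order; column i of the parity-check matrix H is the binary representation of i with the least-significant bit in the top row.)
Codeword c = d · G (mod 2), d = 11011010101:
  c[0] = d·G[:,0] = (11011010101)·(11011010101) mod 2 = 1+1+0+1+1+0+1+0+1+0+1 mod 2 = 1
  c[1] = d·G[:,1] = (11011010101)·(10110110011) mod 2 = 1+0+0+1+0+0+1+0+0+0+1 mod 2 = 0
  c[2] = d·G[:,2] = (11011010101)·(10000000000) mod 2 = 1+0+0+0+0+0+0+0+0+0+0 mod 2 = 1
  c[3] = d·G[:,3] = (11011010101)·(01110001111) mod 2 = 0+1+0+1+0+0+0+0+1+0+1 mod 2 = 0
  c[4] = d·G[:,4] = (11011010101)·(01000000000) mod 2 = 0+1+0+0+0+0+0+0+0+0+0 mod 2 = 1
  c[5] = d·G[:,5] = (11011010101)·(00100000000) mod 2 = 0+0+0+0+0+0+0+0+0+0+0 mod 2 = 0
  c[6] = d·G[:,6] = (11011010101)·(00010000000) mod 2 = 0+0+0+1+0+0+0+0+0+0+0 mod 2 = 1
  c[7] = d·G[:,7] = (11011010101)·(00001111111) mod 2 = 0+0+0+0+1+0+1+0+1+0+1 mod 2 = 0
  c[8] = d·G[:,8] = (11011010101)·(00001000000) mod 2 = 0+0+0+0+1+0+0+0+0+0+0 mod 2 = 1
  c[9] = d·G[:,9] = (11011010101)·(00000100000) mod 2 = 0+0+0+0+0+0+0+0+0+0+0 mod 2 = 0
  c[10] = d·G[:,10] = (11011010101)·(00000010000) mod 2 = 0+0+0+0+0+0+1+0+0+0+0 mod 2 = 1
  c[11] = d·G[:,11] = (11011010101)·(00000001000) mod 2 = 0+0+0+0+0+0+0+0+0+0+0 mod 2 = 0
  c[12] = d·G[:,12] = (11011010101)·(00000000100) mod 2 = 0+0+0+0+0+0+0+0+1+0+0 mod 2 = 1
  c[13] = d·G[:,13] = (11011010101)·(00000000010) mod 2 = 0+0+0+0+0+0+0+0+0+0+0 mod 2 = 0
  c[14] = d·G[:,14] = (11011010101)·(00000000001) mod 2 = 0+0+0+0+0+0+0+0+0+0+1 mod 2 = 1
Codeword = 101010101010101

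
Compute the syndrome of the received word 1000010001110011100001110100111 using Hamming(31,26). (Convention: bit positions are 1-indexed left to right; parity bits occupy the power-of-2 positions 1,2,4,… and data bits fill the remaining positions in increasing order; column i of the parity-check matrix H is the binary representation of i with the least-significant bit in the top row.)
Syndrome s = H · r^T (mod 2), r = 1000010001110011100001110100111:
  s[0] = (1010101010101010101010101010101)·(1000010001110011100001110100111) mod 2 = 1+0+0+0+0+0+0+0+0+0+1+0+0+0+1+0+1+0+0+0+0+0+1+0+0+0+0+0+1+0+1 mod 2 = 1
  s[1] = (0110011001100110011001100110011)·(1000010001110011100001110100111) mod 2 = 0+0+0+0+0+1+0+0+0+1+1+0+0+0+1+0+0+0+0+0+0+1+1+0+0+1+0+0+0+1+1 mod 2 = 1
  s[2] = (0001111000011110000111100001111)·(1000010001110011100001110100111) mod 2 = 0+0+0+0+0+1+0+0+0+0+0+1+0+0+1+0+0+0+0+0+0+1+1+0+0+0+0+0+1+1+1 mod 2 = 0
  s[3] = (0000000111111110000000011111111)·(1000010001110011100001110100111) mod 2 = 0+0+0+0+0+0+0+0+0+1+1+1+0+0+1+0+0+0+0+0+0+0+0+1+0+1+0+0+1+1+1 mod 2 = 1
  s[4] = (0000000000000001111111111111111)·(1000010001110011100001110100111) mod 2 = 0+0+0+0+0+0+0+0+0+0+0+0+0+0+0+1+1+0+0+0+0+1+1+1+0+1+0+0+1+1+1 mod 2 = 1
Syndrome = 11011
Non-zero syndrome: error at position 27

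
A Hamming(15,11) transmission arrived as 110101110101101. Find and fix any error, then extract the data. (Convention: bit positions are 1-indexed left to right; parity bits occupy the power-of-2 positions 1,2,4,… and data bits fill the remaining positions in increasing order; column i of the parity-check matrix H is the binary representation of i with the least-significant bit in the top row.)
Syndrome s = H · r^T (mod 2), r = 110101110101101:
  s[0] = (101010101010101)·(110101110101101) mod 2 = 1+0+0+0+0+0+1+0+0+0+0+0+1+0+1 mod 2 = 0
  s[1] = (011001100110011)·(110101110101101) mod 2 = 0+1+0+0+0+1+1+0+0+1+0+0+0+0+1 mod 2 = 1
  s[2] = (000111100001111)·(110101110101101) mod 2 = 0+0+0+1+0+1+1+0+0+0+0+1+1+0+1 mod 2 = 0
  s[3] = (000000011111111)·(110101110101101) mod 2 = 0+0+0+0+0+0+0+1+0+1+0+1+1+0+1 mod 2 = 1
Syndrome = 0101
Column 10 of H equals this syndrome → error at bit 10 (1-indexed).
Flip bit 10: 110101110101101 → 110101110001101
Extract data bits at positions {3,5,6,7,9,10,11,12,13,14,15}: 00110001101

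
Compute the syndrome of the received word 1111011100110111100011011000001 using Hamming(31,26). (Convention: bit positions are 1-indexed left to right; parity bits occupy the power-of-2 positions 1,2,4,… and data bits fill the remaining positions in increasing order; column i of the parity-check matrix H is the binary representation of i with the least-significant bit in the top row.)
Syndrome s = H · r^T (mod 2), r = 1111011100110111100011011000001:
  s[0] = (1010101010101010101010101010101)·(1111011100110111100011011000001) mod 2 = 1+0+1+0+0+0+1+0+0+0+1+0+0+0+1+0+1+0+0+0+1+0+0+0+1+0+0+0+0+0+1 mod 2 = 1
  s[1] = (0110011001100110011001100110011)·(1111011100110111100011011000001) mod 2 = 0+1+1+0+0+1+1+0+0+0+1+0+0+1+1+0+0+0+0+0+0+1+0+0+0+0+0+0+0+0+1 mod 2 = 1
  s[2] = (0001111000011110000111100001111)·(1111011100110111100011011000001) mod 2 = 0+0+0+1+0+1+1+0+0+0+0+1+0+1+1+0+0+0+0+0+1+1+0+0+0+0+0+0+0+0+1 mod 2 = 1
  s[3] = (0000000111111110000000011111111)·(1111011100110111100011011000001) mod 2 = 0+0+0+0+0+0+0+1+0+0+1+1+0+1+1+0+0+0+0+0+0+0+0+1+1+0+0+0+0+0+1 mod 2 = 0
  s[4] = (0000000000000001111111111111111)·(1111011100110111100011011000001) mod 2 = 0+0+0+0+0+0+0+0+0+0+0+0+0+0+0+1+1+0+0+0+1+1+0+1+1+0+0+0+0+0+1 mod 2 = 1
Syndrome = 11101
Non-zero syndrome: error at position 23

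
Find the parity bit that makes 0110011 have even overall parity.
Sum of data bits: 0+1+1+0+0+1+1 = 4.
4 mod 2 = 0, so parity bit = 0.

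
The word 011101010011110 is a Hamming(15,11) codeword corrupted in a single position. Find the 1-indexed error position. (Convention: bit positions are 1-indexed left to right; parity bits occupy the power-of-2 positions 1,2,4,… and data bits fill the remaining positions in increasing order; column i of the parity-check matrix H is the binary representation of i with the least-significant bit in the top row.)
Syndrome s = H · r^T (mod 2), r = 011101010011110:
  s[0] = (101010101010101)·(011101010011110) mod 2 = 0+0+1+0+0+0+0+0+0+0+1+0+1+0+0 mod 2 = 1
  s[1] = (011001100110011)·(011101010011110) mod 2 = 0+1+1+0+0+1+0+0+0+0+1+0+0+1+0 mod 2 = 1
  s[2] = (000111100001111)·(011101010011110) mod 2 = 0+0+0+1+0+1+0+0+0+0+0+1+1+1+0 mod 2 = 1
  s[3] = (000000011111111)·(011101010011110) mod 2 = 0+0+0+0+0+0+0+1+0+0+1+1+1+1+0 mod 2 = 1
Syndrome = 1111
Column i of H is the binary representation of i, so the syndrome is the binary index of the flipped bit.
Read s = 1111 with s[0] as LSB: 1·2^0 + 1·2^1 + 1·2^2 + 1·2^3 = 15.
Error is at bit position 15.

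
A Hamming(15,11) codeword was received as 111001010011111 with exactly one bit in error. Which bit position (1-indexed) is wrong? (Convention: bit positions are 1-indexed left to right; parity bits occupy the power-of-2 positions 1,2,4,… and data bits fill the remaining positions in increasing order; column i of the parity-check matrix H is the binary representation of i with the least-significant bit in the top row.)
Syndrome s = H · r^T (mod 2), r = 111001010011111:
  s[0] = (101010101010101)·(111001010011111) mod 2 = 1+0+1+0+0+0+0+0+0+0+1+0+1+0+1 mod 2 = 1
  s[1] = (011001100110011)·(111001010011111) mod 2 = 0+1+1+0+0+1+0+0+0+0+1+0+0+1+1 mod 2 = 0
  s[2] = (000111100001111)·(111001010011111) mod 2 = 0+0+0+0+0+1+0+0+0+0+0+1+1+1+1 mod 2 = 1
  s[3] = (000000011111111)·(111001010011111) mod 2 = 0+0+0+0+0+0+0+1+0+0+1+1+1+1+1 mod 2 = 0
Syndrome = 1010
Column i of H is the binary representation of i, so the syndrome is the binary index of the flipped bit.
Read s = 1010 with s[0] as LSB: 1·2^0 + 0·2^1 + 1·2^2 + 0·2^3 = 5.
Error is at bit position 5.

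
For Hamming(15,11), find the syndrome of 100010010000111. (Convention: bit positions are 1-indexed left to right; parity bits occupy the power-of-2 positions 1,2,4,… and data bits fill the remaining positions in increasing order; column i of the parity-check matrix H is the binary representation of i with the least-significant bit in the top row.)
Syndrome s = H · r^T (mod 2), r = 100010010000111:
  s[0] = (101010101010101)·(100010010000111) mod 2 = 1+0+0+0+1+0+0+0+0+0+0+0+1+0+1 mod 2 = 0
  s[1] = (011001100110011)·(100010010000111) mod 2 = 0+0+0+0+0+0+0+0+0+0+0+0+0+1+1 mod 2 = 0
  s[2] = (000111100001111)·(100010010000111) mod 2 = 0+0+0+0+1+0+0+0+0+0+0+0+1+1+1 mod 2 = 0
  s[3] = (000000011111111)·(100010010000111) mod 2 = 0+0+0+0+0+0+0+1+0+0+0+0+1+1+1 mod 2 = 0
Syndrome = 0000
s = 0: no error detected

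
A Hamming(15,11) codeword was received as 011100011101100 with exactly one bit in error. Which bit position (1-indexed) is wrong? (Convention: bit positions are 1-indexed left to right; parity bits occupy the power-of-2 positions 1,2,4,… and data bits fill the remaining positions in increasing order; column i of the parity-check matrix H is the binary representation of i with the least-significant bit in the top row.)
Syndrome s = H · r^T (mod 2), r = 011100011101100:
  s[0] = (101010101010101)·(011100011101100) mod 2 = 0+0+1+0+0+0+0+0+1+0+0+0+1+0+0 mod 2 = 1
  s[1] = (011001100110011)·(011100011101100) mod 2 = 0+1+1+0+0+0+0+0+0+1+0+0+0+0+0 mod 2 = 1
  s[2] = (000111100001111)·(011100011101100) mod 2 = 0+0+0+1+0+0+0+0+0+0+0+1+1+0+0 mod 2 = 1
  s[3] = (000000011111111)·(011100011101100) mod 2 = 0+0+0+0+0+0+0+1+1+1+0+1+1+0+0 mod 2 = 1
Syndrome = 1111
Column i of H is the binary representation of i, so the syndrome is the binary index of the flipped bit.
Read s = 1111 with s[0] as LSB: 1·2^0 + 1·2^1 + 1·2^2 + 1·2^3 = 15.
Error is at bit position 15.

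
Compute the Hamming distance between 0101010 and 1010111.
XOR = 1111101, count of 1s = 6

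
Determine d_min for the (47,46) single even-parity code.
d_min = 2 (flipping one data bit also flips the parity bit, so the two closest codewords differ in exactly 2 positions).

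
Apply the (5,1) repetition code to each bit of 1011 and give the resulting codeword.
Repeat each bit 5× and concatenate:
1→11111  0→00000  1→11111  1→11111
Codeword = 11111000001111111111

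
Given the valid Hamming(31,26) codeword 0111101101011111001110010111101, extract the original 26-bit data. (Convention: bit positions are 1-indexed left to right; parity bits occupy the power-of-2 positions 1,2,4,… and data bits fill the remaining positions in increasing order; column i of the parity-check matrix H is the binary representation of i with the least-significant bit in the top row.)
Parity bits occupy power-of-2 positions; data bits are at positions {3,5,6,7,9,10,11,12,13,14,15,17,18,19,20,21,22,23,24,25,26,27,28,29,30,31} (1-indexed).
Extract: c[3]=1 c[5]=1 c[6]=0 c[7]=1 c[9]=0 c[10]=1 c[11]=0 c[12]=1 c[13]=1 c[14]=1 c[15]=1 c[17]=0 c[18]=0 c[19]=1 c[20]=1 c[21]=1 c[22]=0 c[23]=0 c[24]=1 c[25]=0 c[26]=1 c[27]=1 c[28]=1 c[29]=1 c[30]=0 c[31]=1
Data = 11010101111001110010111101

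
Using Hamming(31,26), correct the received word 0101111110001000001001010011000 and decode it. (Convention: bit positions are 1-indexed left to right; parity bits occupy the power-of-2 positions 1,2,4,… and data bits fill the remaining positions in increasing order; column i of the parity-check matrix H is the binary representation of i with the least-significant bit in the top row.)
Syndrome s = H · r^T (mod 2), r = 0101111110001000001001010011000:
  s[0] = (1010101010101010101010101010101)·(0101111110001000001001010011000) mod 2 = 0+0+0+0+1+0+1+0+1+0+0+0+1+0+0+0+0+0+1+0+0+0+0+0+0+0+1+0+0+0+0 mod 2 = 0
  s[1] = (0110011001100110011001100110011)·(0101111110001000001001010011000) mod 2 = 0+1+0+0+0+1+1+0+0+0+0+0+0+0+0+0+0+0+1+0+0+1+0+0+0+0+1+0+0+0+0 mod 2 = 0
  s[2] = (0001111000011110000111100001111)·(0101111110001000001001010011000) mod 2 = 0+0+0+1+1+1+1+0+0+0+0+0+1+0+0+0+0+0+0+0+0+1+0+0+0+0+0+1+0+0+0 mod 2 = 1
  s[3] = (0000000111111110000000011111111)·(0101111110001000001001010011000) mod 2 = 0+0+0+0+0+0+0+1+1+0+0+0+1+0+0+0+0+0+0+0+0+0+0+1+0+0+1+1+0+0+0 mod 2 = 0
  s[4] = (0000000000000001111111111111111)·(0101111110001000001001010011000) mod 2 = 0+0+0+0+0+0+0+0+0+0+0+0+0+0+0+0+0+0+1+0+0+1+0+1+0+0+1+1+0+0+0 mod 2 = 1
Syndrome = 00101
Column 20 of H equals this syndrome → error at bit 20 (1-indexed).
Flip bit 20: 0101111110001000001001010011000 → 0101111110001000001101010011000
Extract data bits at positions {3,5,6,7,9,10,11,12,13,14,15,17,18,19,20,21,22,23,24,25,26,27,28,29,30,31}: 01111000100001101010011000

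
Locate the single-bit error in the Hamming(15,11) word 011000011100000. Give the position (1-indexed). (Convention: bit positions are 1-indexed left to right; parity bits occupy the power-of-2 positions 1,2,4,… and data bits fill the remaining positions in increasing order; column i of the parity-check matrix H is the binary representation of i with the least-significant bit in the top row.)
Syndrome s = H · r^T (mod 2), r = 011000011100000:
  s[0] = (101010101010101)·(011000011100000) mod 2 = 0+0+1+0+0+0+0+0+1+0+0+0+0+0+0 mod 2 = 0
  s[1] = (011001100110011)·(011000011100000) mod 2 = 0+1+1+0+0+0+0+0+0+1+0+0+0+0+0 mod 2 = 1
  s[2] = (000111100001111)·(011000011100000) mod 2 = 0+0+0+0+0+0+0+0+0+0+0+0+0+0+0 mod 2 = 0
  s[3] = (000000011111111)·(011000011100000) mod 2 = 0+0+0+0+0+0+0+1+1+1+0+0+0+0+0 mod 2 = 1
Syndrome = 0101
Column i of H is the binary representation of i, so the syndrome is the binary index of the flipped bit.
Read s = 0101 with s[0] as LSB: 0·2^0 + 1·2^1 + 0·2^2 + 1·2^3 = 10.
Error is at bit position 10.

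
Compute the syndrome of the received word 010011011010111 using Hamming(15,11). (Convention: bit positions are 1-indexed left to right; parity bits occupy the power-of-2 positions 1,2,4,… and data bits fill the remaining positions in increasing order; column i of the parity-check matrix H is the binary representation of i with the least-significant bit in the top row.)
Syndrome s = H · r^T (mod 2), r = 010011011010111:
  s[0] = (101010101010101)·(010011011010111) mod 2 = 0+0+0+0+1+0+0+0+1+0+1+0+1+0+1 mod 2 = 1
  s[1] = (011001100110011)·(010011011010111) mod 2 = 0+1+0+0+0+1+0+0+0+0+1+0+0+1+1 mod 2 = 1
  s[2] = (000111100001111)·(010011011010111) mod 2 = 0+0+0+0+1+1+0+0+0+0+0+0+1+1+1 mod 2 = 1
  s[3] = (000000011111111)·(010011011010111) mod 2 = 0+0+0+0+0+0+0+1+1+0+1+0+1+1+1 mod 2 = 0
Syndrome = 1110
Non-zero syndrome: error at position 7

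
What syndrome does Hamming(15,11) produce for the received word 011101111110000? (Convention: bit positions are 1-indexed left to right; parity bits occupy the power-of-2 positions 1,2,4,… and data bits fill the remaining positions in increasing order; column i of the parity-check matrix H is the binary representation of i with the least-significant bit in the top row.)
Syndrome s = H · r^T (mod 2), r = 011101111110000:
  s[0] = (101010101010101)·(011101111110000) mod 2 = 0+0+1+0+0+0+1+0+1+0+1+0+0+0+0 mod 2 = 0
  s[1] = (011001100110011)·(011101111110000) mod 2 = 0+1+1+0+0+1+1+0+0+1+1+0+0+0+0 mod 2 = 0
  s[2] = (000111100001111)·(011101111110000) mod 2 = 0+0+0+1+0+1+1+0+0+0+0+0+0+0+0 mod 2 = 1
  s[3] = (000000011111111)·(011101111110000) mod 2 = 0+0+0+0+0+0+0+1+1+1+1+0+0+0+0 mod 2 = 0
Syndrome = 0010
Non-zero syndrome: error at position 4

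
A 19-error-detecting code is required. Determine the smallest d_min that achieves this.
Detecting e errors requires d_min ≥ e + 1 = 19 + 1 = 20.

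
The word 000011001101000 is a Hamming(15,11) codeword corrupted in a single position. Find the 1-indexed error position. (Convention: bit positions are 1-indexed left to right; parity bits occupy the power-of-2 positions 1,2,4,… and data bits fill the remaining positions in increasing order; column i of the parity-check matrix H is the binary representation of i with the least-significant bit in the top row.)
Syndrome s = H · r^T (mod 2), r = 000011001101000:
  s[0] = (101010101010101)·(000011001101000) mod 2 = 0+0+0+0+1+0+0+0+1+0+0+0+0+0+0 mod 2 = 0
  s[1] = (011001100110011)·(000011001101000) mod 2 = 0+0+0+0+0+1+0+0+0+1+0+0+0+0+0 mod 2 = 0
  s[2] = (000111100001111)·(000011001101000) mod 2 = 0+0+0+0+1+1+0+0+0+0+0+1+0+0+0 mod 2 = 1
  s[3] = (000000011111111)·(000011001101000) mod 2 = 0+0+0+0+0+0+0+0+1+1+0+1+0+0+0 mod 2 = 1
Syndrome = 0011
Column i of H is the binary representation of i, so the syndrome is the binary index of the flipped bit.
Read s = 0011 with s[0] as LSB: 0·2^0 + 0·2^1 + 1·2^2 + 1·2^3 = 12.
Error is at bit position 12.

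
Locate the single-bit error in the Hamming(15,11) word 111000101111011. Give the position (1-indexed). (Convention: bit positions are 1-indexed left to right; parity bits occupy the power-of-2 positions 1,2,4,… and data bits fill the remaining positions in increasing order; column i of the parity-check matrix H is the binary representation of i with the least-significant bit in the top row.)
Syndrome s = H · r^T (mod 2), r = 111000101111011:
  s[0] = (101010101010101)·(111000101111011) mod 2 = 1+0+1+0+0+0+1+0+1+0+1+0+0+0+1 mod 2 = 0
  s[1] = (011001100110011)·(111000101111011) mod 2 = 0+1+1+0+0+0+1+0+0+1+1+0+0+1+1 mod 2 = 1
  s[2] = (000111100001111)·(111000101111011) mod 2 = 0+0+0+0+0+0+1+0+0+0+0+1+0+1+1 mod 2 = 0
  s[3] = (000000011111111)·(111000101111011) mod 2 = 0+0+0+0+0+0+0+0+1+1+1+1+0+1+1 mod 2 = 0
Syndrome = 0100
Column i of H is the binary representation of i, so the syndrome is the binary index of the flipped bit.
Read s = 0100 with s[0] as LSB: 0·2^0 + 1·2^1 + 0·2^2 + 0·2^3 = 2.
Error is at bit position 2.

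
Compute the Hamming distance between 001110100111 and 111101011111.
XOR = 110011111000, count of 1s = 7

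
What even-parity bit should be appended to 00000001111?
Sum of data bits: 0+0+0+0+0+0+0+1+1+1+1 = 4.
4 mod 2 = 0, so parity bit = 0.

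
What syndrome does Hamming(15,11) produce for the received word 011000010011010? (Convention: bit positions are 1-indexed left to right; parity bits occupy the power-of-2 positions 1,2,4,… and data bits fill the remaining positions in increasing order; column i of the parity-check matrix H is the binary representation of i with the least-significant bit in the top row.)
Syndrome s = H · r^T (mod 2), r = 011000010011010:
  s[0] = (101010101010101)·(011000010011010) mod 2 = 0+0+1+0+0+0+0+0+0+0+1+0+0+0+0 mod 2 = 0
  s[1] = (011001100110011)·(011000010011010) mod 2 = 0+1+1+0+0+0+0+0+0+0+1+0+0+1+0 mod 2 = 0
  s[2] = (000111100001111)·(011000010011010) mod 2 = 0+0+0+0+0+0+0+0+0+0+0+1+0+1+0 mod 2 = 0
  s[3] = (000000011111111)·(011000010011010) mod 2 = 0+0+0+0+0+0+0+1+0+0+1+1+0+1+0 mod 2 = 0
Syndrome = 0000
s = 0: no error detected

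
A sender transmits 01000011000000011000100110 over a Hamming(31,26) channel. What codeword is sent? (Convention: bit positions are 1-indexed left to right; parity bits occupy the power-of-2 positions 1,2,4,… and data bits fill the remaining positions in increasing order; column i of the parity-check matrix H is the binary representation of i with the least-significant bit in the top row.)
Codeword c = d · G (mod 2), d = 01000011000000011000100110:
  c[0] = d·G[:,0] = (01000011000000011000100110)·(11011010101101010101010101) mod 2 = 0+1+0+0+0+0+1+0+0+0+0+0+0+0+0+1+0+0+0+0+0+0+0+1+0+0 mod 2 = 0
  c[1] = d·G[:,1] = (01000011000000011000100110)·(10110110011011001100110011) mod 2 = 0+0+0+0+0+0+1+0+0+0+0+0+0+0+0+0+1+0+0+0+1+0+0+0+1+0 mod 2 = 0
  c[2] = d·G[:,2] = (01000011000000011000100110)·(10000000000000000000000000) mod 2 = 0+0+0+0+0+0+0+0+0+0+0+0+0+0+0+0+0+0+0+0+0+0+0+0+0+0 mod 2 = 0
  c[3] = d·G[:,3] = (01000011000000011000100110)·(01110001111000111100001111) mod 2 = 0+1+0+0+0+0+0+1+0+0+0+0+0+0+0+1+1+0+0+0+0+0+0+1+1+0 mod 2 = 0
  c[4] = d·G[:,4] = (01000011000000011000100110)·(01000000000000000000000000) mod 2 = 0+1+0+0+0+0+0+0+0+0+0+0+0+0+0+0+0+0+0+0+0+0+0+0+0+0 mod 2 = 1
  c[5] = d·G[:,5] = (01000011000000011000100110)·(00100000000000000000000000) mod 2 = 0+0+0+0+0+0+0+0+0+0+0+0+0+0+0+0+0+0+0+0+0+0+0+0+0+0 mod 2 = 0
  c[6] = d·G[:,6] = (01000011000000011000100110)·(00010000000000000000000000) mod 2 = 0+0+0+0+0+0+0+0+0+0+0+0+0+0+0+0+0+0+0+0+0+0+0+0+0+0 mod 2 = 0
  c[7] = d·G[:,7] = (01000011000000011000100110)·(00001111111000000011111111) mod 2 = 0+0+0+0+0+0+1+1+0+0+0+0+0+0+0+0+0+0+0+0+1+0+0+1+1+0 mod 2 = 1
  c[8] = d·G[:,8] = (01000011000000011000100110)·(00001000000000000000000000) mod 2 = 0+0+0+0+0+0+0+0+0+0+0+0+0+0+0+0+0+0+0+0+0+0+0+0+0+0 mod 2 = 0
  c[9] = d·G[:,9] = (01000011000000011000100110)·(00000100000000000000000000) mod 2 = 0+0+0+0+0+0+0+0+0+0+0+0+0+0+0+0+0+0+0+0+0+0+0+0+0+0 mod 2 = 0
  c[10] = d·G[:,10] = (01000011000000011000100110)·(00000010000000000000000000) mod 2 = 0+0+0+0+0+0+1+0+0+0+0+0+0+0+0+0+0+0+0+0+0+0+0+0+0+0 mod 2 = 1
  c[11] = d·G[:,11] = (01000011000000011000100110)·(00000001000000000000000000) mod 2 = 0+0+0+0+0+0+0+1+0+0+0+0+0+0+0+0+0+0+0+0+0+0+0+0+0+0 mod 2 = 1
  c[12] = d·G[:,12] = (01000011000000011000100110)·(00000000100000000000000000) mod 2 = 0+0+0+0+0+0+0+0+0+0+0+0+0+0+0+0+0+0+0+0+0+0+0+0+0+0 mod 2 = 0
  c[13] = d·G[:,13] = (01000011000000011000100110)·(00000000010000000000000000) mod 2 = 0+0+0+0+0+0+0+0+0+0+0+0+0+0+0+0+0+0+0+0+0+0+0+0+0+0 mod 2 = 0
  c[14] = d·G[:,14] = (01000011000000011000100110)·(00000000001000000000000000) mod 2 = 0+0+0+0+0+0+0+0+0+0+0+0+0+0+0+0+0+0+0+0+0+0+0+0+0+0 mod 2 = 0
  c[15] = d·G[:,15] = (01000011000000011000100110)·(00000000000111111111111111) mod 2 = 0+0+0+0+0+0+0+0+0+0+0+0+0+0+0+1+1+0+0+0+1+0+0+1+1+0 mod 2 = 1
  c[16] = d·G[:,16] = (01000011000000011000100110)·(00000000000100000000000000) mod 2 = 0+0+0+0+0+0+0+0+0+0+0+0+0+0+0+0+0+0+0+0+0+0+0+0+0+0 mod 2 = 0
  c[17] = d·G[:,17] = (01000011000000011000100110)·(00000000000010000000000000) mod 2 = 0+0+0+0+0+0+0+0+0+0+0+0+0+0+0+0+0+0+0+0+0+0+0+0+0+0 mod 2 = 0
  c[18] = d·G[:,18] = (01000011000000011000100110)·(00000000000001000000000000) mod 2 = 0+0+0+0+0+0+0+0+0+0+0+0+0+0+0+0+0+0+0+0+0+0+0+0+0+0 mod 2 = 0
  c[19] = d·G[:,19] = (01000011000000011000100110)·(00000000000000100000000000) mod 2 = 0+0+0+0+0+0+0+0+0+0+0+0+0+0+0+0+0+0+0+0+0+0+0+0+0+0 mod 2 = 0
  c[20] = d·G[:,20] = (01000011000000011000100110)·(00000000000000010000000000) mod 2 = 0+0+0+0+0+0+0+0+0+0+0+0+0+0+0+1+0+0+0+0+0+0+0+0+0+0 mod 2 = 1
  c[21] = d·G[:,21] = (01000011000000011000100110)·(00000000000000001000000000) mod 2 = 0+0+0+0+0+0+0+0+0+0+0+0+0+0+0+0+1+0+0+0+0+0+0+0+0+0 mod 2 = 1
  c[22] = d·G[:,22] = (01000011000000011000100110)·(00000000000000000100000000) mod 2 = 0+0+0+0+0+0+0+0+0+0+0+0+0+0+0+0+0+0+0+0+0+0+0+0+0+0 mod 2 = 0
  c[23] = d·G[:,23] = (01000011000000011000100110)·(00000000000000000010000000) mod 2 = 0+0+0+0+0+0+0+0+0+0+0+0+0+0+0+0+0+0+0+0+0+0+0+0+0+0 mod 2 = 0
  c[24] = d·G[:,24] = (01000011000000011000100110)·(00000000000000000001000000) mod 2 = 0+0+0+0+0+0+0+0+0+0+0+0+0+0+0+0+0+0+0+0+0+0+0+0+0+0 mod 2 = 0
  c[25] = d·G[:,25] = (01000011000000011000100110)·(00000000000000000000100000) mod 2 = 0+0+0+0+0+0+0+0+0+0+0+0+0+0+0+0+0+0+0+0+1+0+0+0+0+0 mod 2 = 1
  c[26] = d·G[:,26] = (01000011000000011000100110)·(00000000000000000000010000) mod 2 = 0+0+0+0+0+0+0+0+0+0+0+0+0+0+0+0+0+0+0+0+0+0+0+0+0+0 mod 2 = 0
  c[27] = d·G[:,27] = (01000011000000011000100110)·(00000000000000000000001000) mod 2 = 0+0+0+0+0+0+0+0+0+0+0+0+0+0+0+0+0+0+0+0+0+0+0+0+0+0 mod 2 = 0
  c[28] = d·G[:,28] = (01000011000000011000100110)·(00000000000000000000000100) mod 2 = 0+0+0+0+0+0+0+0+0+0+0+0+0+0+0+0+0+0+0+0+0+0+0+1+0+0 mod 2 = 1
  c[29] = d·G[:,29] = (01000011000000011000100110)·(00000000000000000000000010) mod 2 = 0+0+0+0+0+0+0+0+0+0+0+0+0+0+0+0+0+0+0+0+0+0+0+0+1+0 mod 2 = 1
  c[30] = d·G[:,30] = (01000011000000011000100110)·(00000000000000000000000001) mod 2 = 0+0+0+0+0+0+0+0+0+0+0+0+0+0+0+0+0+0+0+0+0+0+0+0+0+0 mod 2 = 0
Codeword = 0000100100110001000011000100110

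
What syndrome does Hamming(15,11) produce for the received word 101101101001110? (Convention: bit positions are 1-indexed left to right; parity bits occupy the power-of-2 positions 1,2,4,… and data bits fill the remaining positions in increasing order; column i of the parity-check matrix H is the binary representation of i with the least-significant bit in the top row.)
Syndrome s = H · r^T (mod 2), r = 101101101001110:
  s[0] = (101010101010101)·(101101101001110) mod 2 = 1+0+1+0+0+0+1+0+1+0+0+0+1+0+0 mod 2 = 1
  s[1] = (011001100110011)·(101101101001110) mod 2 = 0+0+1+0+0+1+1+0+0+0+0+0+0+1+0 mod 2 = 0
  s[2] = (000111100001111)·(101101101001110) mod 2 = 0+0+0+1+0+1+1+0+0+0+0+1+1+1+0 mod 2 = 0
  s[3] = (000000011111111)·(101101101001110) mod 2 = 0+0+0+0+0+0+0+0+1+0+0+1+1+1+0 mod 2 = 0
Syndrome = 1000
Non-zero syndrome: error at position 1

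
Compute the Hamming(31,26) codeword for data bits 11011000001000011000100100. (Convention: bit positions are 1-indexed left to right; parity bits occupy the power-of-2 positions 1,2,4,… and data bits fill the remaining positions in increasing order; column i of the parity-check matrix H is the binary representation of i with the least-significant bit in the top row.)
Codeword c = d · G (mod 2), d = 11011000001000011000100100:
  c[0] = d·G[:,0] = (11011000001000011000100100)·(11011010101101010101010101) mod 2 = 1+1+0+1+1+0+0+0+0+0+1+0+0+0+0+1+0+0+0+0+0+0+0+1+0+0 mod 2 = 1
  c[1] = d·G[:,1] = (11011000001000011000100100)·(10110110011011001100110011) mod 2 = 1+0+0+1+0+0+0+0+0+0+1+0+0+0+0+0+1+0+0+0+1+0+0+0+0+0 mod 2 = 1
  c[2] = d·G[:,2] = (11011000001000011000100100)·(10000000000000000000000000) mod 2 = 1+0+0+0+0+0+0+0+0+0+0+0+0+0+0+0+0+0+0+0+0+0+0+0+0+0 mod 2 = 1
  c[3] = d·G[:,3] = (11011000001000011000100100)·(01110001111000111100001111) mod 2 = 0+1+0+1+0+0+0+0+0+0+1+0+0+0+0+1+1+0+0+0+0+0+0+1+0+0 mod 2 = 0
  c[4] = d·G[:,4] = (11011000001000011000100100)·(01000000000000000000000000) mod 2 = 0+1+0+0+0+0+0+0+0+0+0+0+0+0+0+0+0+0+0+0+0+0+0+0+0+0 mod 2 = 1
  c[5] = d·G[:,5] = (11011000001000011000100100)·(00100000000000000000000000) mod 2 = 0+0+0+0+0+0+0+0+0+0+0+0+0+0+0+0+0+0+0+0+0+0+0+0+0+0 mod 2 = 0
  c[6] = d·G[:,6] = (11011000001000011000100100)·(00010000000000000000000000) mod 2 = 0+0+0+1+0+0+0+0+0+0+0+0+0+0+0+0+0+0+0+0+0+0+0+0+0+0 mod 2 = 1
  c[7] = d·G[:,7] = (11011000001000011000100100)·(00001111111000000011111111) mod 2 = 0+0+0+0+1+0+0+0+0+0+1+0+0+0+0+0+0+0+0+0+1+0+0+1+0+0 mod 2 = 0
  c[8] = d·G[:,8] = (11011000001000011000100100)·(00001000000000000000000000) mod 2 = 0+0+0+0+1+0+0+0+0+0+0+0+0+0+0+0+0+0+0+0+0+0+0+0+0+0 mod 2 = 1
  c[9] = d·G[:,9] = (11011000001000011000100100)·(00000100000000000000000000) mod 2 = 0+0+0+0+0+0+0+0+0+0+0+0+0+0+0+0+0+0+0+0+0+0+0+0+0+0 mod 2 = 0
  c[10] = d·G[:,10] = (11011000001000011000100100)·(00000010000000000000000000) mod 2 = 0+0+0+0+0+0+0+0+0+0+0+0+0+0+0+0+0+0+0+0+0+0+0+0+0+0 mod 2 = 0
  c[11] = d·G[:,11] = (11011000001000011000100100)·(00000001000000000000000000) mod 2 = 0+0+0+0+0+0+0+0+0+0+0+0+0+0+0+0+0+0+0+0+0+0+0+0+0+0 mod 2 = 0
  c[12] = d·G[:,12] = (11011000001000011000100100)·(00000000100000000000000000) mod 2 = 0+0+0+0+0+0+0+0+0+0+0+0+0+0+0+0+0+0+0+0+0+0+0+0+0+0 mod 2 = 0
  c[13] = d·G[:,13] = (11011000001000011000100100)·(00000000010000000000000000) mod 2 = 0+0+0+0+0+0+0+0+0+0+0+0+0+0+0+0+0+0+0+0+0+0+0+0+0+0 mod 2 = 0
  c[14] = d·G[:,14] = (11011000001000011000100100)·(00000000001000000000000000) mod 2 = 0+0+0+0+0+0+0+0+0+0+1+0+0+0+0+0+0+0+0+0+0+0+0+0+0+0 mod 2 = 1
  c[15] = d·G[:,15] = (11011000001000011000100100)·(00000000000111111111111111) mod 2 = 0+0+0+0+0+0+0+0+0+0+0+0+0+0+0+1+1+0+0+0+1+0+0+1+0+0 mod 2 = 0
  c[16] = d·G[:,16] = (11011000001000011000100100)·(00000000000100000000000000) mod 2 = 0+0+0+0+0+0+0+0+0+0+0+0+0+0+0+0+0+0+0+0+0+0+0+0+0+0 mod 2 = 0
  c[17] = d·G[:,17] = (11011000001000011000100100)·(00000000000010000000000000) mod 2 = 0+0+0+0+0+0+0+0+0+0+0+0+0+0+0+0+0+0+0+0+0+0+0+0+0+0 mod 2 = 0
  c[18] = d·G[:,18] = (11011000001000011000100100)·(00000000000001000000000000) mod 2 = 0+0+0+0+0+0+0+0+0+0+0+0+0+0+0+0+0+0+0+0+0+0+0+0+0+0 mod 2 = 0
  c[19] = d·G[:,19] = (11011000001000011000100100)·(00000000000000100000000000) mod 2 = 0+0+0+0+0+0+0+0+0+0+0+0+0+0+0+0+0+0+0+0+0+0+0+0+0+0 mod 2 = 0
  c[20] = d·G[:,20] = (11011000001000011000100100)·(00000000000000010000000000) mod 2 = 0+0+0+0+0+0+0+0+0+0+0+0+0+0+0+1+0+0+0+0+0+0+0+0+0+0 mod 2 = 1
  c[21] = d·G[:,21] = (11011000001000011000100100)·(00000000000000001000000000) mod 2 = 0+0+0+0+0+0+0+0+0+0+0+0+0+0+0+0+1+0+0+0+0+0+0+0+0+0 mod 2 = 1
  c[22] = d·G[:,22] = (11011000001000011000100100)·(00000000000000000100000000) mod 2 = 0+0+0+0+0+0+0+0+0+0+0+0+0+0+0+0+0+0+0+0+0+0+0+0+0+0 mod 2 = 0
  c[23] = d·G[:,23] = (11011000001000011000100100)·(00000000000000000010000000) mod 2 = 0+0+0+0+0+0+0+0+0+0+0+0+0+0+0+0+0+0+0+0+0+0+0+0+0+0 mod 2 = 0
  c[24] = d·G[:,24] = (11011000001000011000100100)·(00000000000000000001000000) mod 2 = 0+0+0+0+0+0+0+0+0+0+0+0+0+0+0+0+0+0+0+0+0+0+0+0+0+0 mod 2 = 0
  c[25] = d·G[:,25] = (11011000001000011000100100)·(00000000000000000000100000) mod 2 = 0+0+0+0+0+0+0+0+0+0+0+0+0+0+0+0+0+0+0+0+1+0+0+0+0+0 mod 2 = 1
  c[26] = d·G[:,26] = (11011000001000011000100100)·(00000000000000000000010000) mod 2 = 0+0+0+0+0+0+0+0+0+0+0+0+0+0+0+0+0+0+0+0+0+0+0+0+0+0 mod 2 = 0
  c[27] = d·G[:,27] = (11011000001000011000100100)·(00000000000000000000001000) mod 2 = 0+0+0+0+0+0+0+0+0+0+0+0+0+0+0+0+0+0+0+0+0+0+0+0+0+0 mod 2 = 0
  c[28] = d·G[:,28] = (11011000001000011000100100)·(00000000000000000000000100) mod 2 = 0+0+0+0+0+0+0+0+0+0+0+0+0+0+0+0+0+0+0+0+0+0+0+1+0+0 mod 2 = 1
  c[29] = d·G[:,29] = (11011000001000011000100100)·(00000000000000000000000010) mod 2 = 0+0+0+0+0+0+0+0+0+0+0+0+0+0+0+0+0+0+0+0+0+0+0+0+0+0 mod 2 = 0
  c[30] = d·G[:,30] = (11011000001000011000100100)·(00000000000000000000000001) mod 2 = 0+0+0+0+0+0+0+0+0+0+0+0+0+0+0+0+0+0+0+0+0+0+0+0+0+0 mod 2 = 0
Codeword = 1110101010000010000011000100100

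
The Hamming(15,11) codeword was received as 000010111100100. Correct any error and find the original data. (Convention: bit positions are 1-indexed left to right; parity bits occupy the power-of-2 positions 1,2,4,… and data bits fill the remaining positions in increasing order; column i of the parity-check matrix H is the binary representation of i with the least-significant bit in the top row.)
Syndrome s = H · r^T (mod 2), r = 000010111100100:
  s[0] = (101010101010101)·(000010111100100) mod 2 = 0+0+0+0+1+0+1+0+1+0+0+0+1+0+0 mod 2 = 0
  s[1] = (011001100110011)·(000010111100100) mod 2 = 0+0+0+0+0+0+1+0+0+1+0+0+0+0+0 mod 2 = 0
  s[2] = (000111100001111)·(000010111100100) mod 2 = 0+0+0+0+1+0+1+0+0+0+0+0+1+0+0 mod 2 = 1
  s[3] = (000000011111111)·(000010111100100) mod 2 = 0+0+0+0+0+0+0+1+1+1+0+0+1+0+0 mod 2 = 0
Syndrome = 0010
Column 4 of H equals this syndrome → error at bit 4 (1-indexed).
Flip bit 4: 000010111100100 → 000110111100100
Extract data bits at positions {3,5,6,7,9,10,11,12,13,14,15}: 01011100100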